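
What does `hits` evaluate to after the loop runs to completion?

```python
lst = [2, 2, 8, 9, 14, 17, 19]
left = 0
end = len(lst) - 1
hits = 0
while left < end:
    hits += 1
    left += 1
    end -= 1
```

Let's trace through this code step by step.

Initialize: lst = [2, 2, 8, 9, 14, 17, 19]
Initialize: left = 0
Initialize: end = 6
Initialize: hits = 0
Entering loop: while left < end:
After iteration 1: left = 1, end = 5, hits = 1
After iteration 2: left = 2, end = 4, hits = 2
After iteration 3: left = 3, end = 3, hits = 3
Loop ends.

Final answer: 3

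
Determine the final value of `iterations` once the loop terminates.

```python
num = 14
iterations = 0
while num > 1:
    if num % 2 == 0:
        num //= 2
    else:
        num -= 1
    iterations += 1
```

Let's trace through this code step by step.

Initialize: num = 14
Initialize: iterations = 0
Entering loop: while num > 1:
After iteration 1: num = 7, iterations = 1
After iteration 2: num = 6, iterations = 2
After iteration 3: num = 3, iterations = 3
After iteration 4: num = 2, iterations = 4
After iteration 5: num = 1, iterations = 5
Loop ends.

Final answer: 5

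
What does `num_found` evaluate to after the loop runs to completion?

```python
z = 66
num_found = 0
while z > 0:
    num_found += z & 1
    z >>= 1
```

Let's trace through this code step by step.

Initialize: z = 66
Initialize: num_found = 0
Entering loop: while z > 0:
After iteration 1: z = 33, num_found = 0
After iteration 2: z = 16, num_found = 1
After iteration 3: z = 8, num_found = 1
After iteration 4: z = 4, num_found = 1
After iteration 5: z = 2, num_found = 1
After iteration 6: z = 1, num_found = 1
After iteration 7: z = 0, num_found = 2
Loop ends.

Final answer: 2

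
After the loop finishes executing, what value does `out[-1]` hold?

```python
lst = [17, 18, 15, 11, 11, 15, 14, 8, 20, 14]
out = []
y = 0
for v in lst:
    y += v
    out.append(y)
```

Let's trace through this code step by step.

Initialize: lst = [17, 18, 15, 11, 11, 15, 14, 8, 20, 14]
Initialize: out = []
Initialize: y = 0
Entering loop: for v in lst:
After iteration 1: v = 17, out = [17], y = 17
After iteration 2: v = 18, out = [17, 35], y = 35
After iteration 3: v = 15, out = [17, 35, 50], y = 50
After iteration 4: v = 11, out = [17, 35, 50, 61], y = 61
After iteration 5: v = 11, out = [17, 35, 50, 61, 72], y = 72
After iteration 6: v = 15, out = [17, 35, 50, 61, 72, 87], y = 87
After iteration 7: v = 14, out = [17, 35, 50, 61, 72, 87, 101], y = 101
After iteration 8: v = 8, out = [17, 35, 50, 61, 72, 87, 101, 109], y = 109
After iteration 9: v = 20, out = [17, 35, 50, 61, 72, 87, 101, 109, 129], y = 129
After iteration 10: v = 14, out = [17, 35, 50, 61, 72, 87, 101, 109, 129, 143], y = 143
Loop ends.
out[-1] = 143

Final answer: 143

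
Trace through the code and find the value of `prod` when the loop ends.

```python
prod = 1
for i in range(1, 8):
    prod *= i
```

Let's trace through this code step by step.

Initialize: prod = 1
Entering loop: for i in range(1, 8):
After iteration 1: i = 1, prod = 1
After iteration 2: i = 2, prod = 2
After iteration 3: i = 3, prod = 6
After iteration 4: i = 4, prod = 24
After iteration 5: i = 5, prod = 120
After iteration 6: i = 6, prod = 720
After iteration 7: i = 7, prod = 5040
Loop ends.

Final answer: 5040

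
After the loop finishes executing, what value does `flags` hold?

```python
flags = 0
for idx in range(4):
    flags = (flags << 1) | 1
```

Let's trace through this code step by step.

Initialize: flags = 0
Entering loop: for idx in range(4):
After iteration 1: idx = 0, flags = 1
After iteration 2: idx = 1, flags = 3
After iteration 3: idx = 2, flags = 7
After iteration 4: idx = 3, flags = 15
Loop ends.

Final answer: 15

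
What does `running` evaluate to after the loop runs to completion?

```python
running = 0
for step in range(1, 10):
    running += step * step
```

Let's trace through this code step by step.

Initialize: running = 0
Entering loop: for step in range(1, 10):
After iteration 1: step = 1, running = 1
After iteration 2: step = 2, running = 5
After iteration 3: step = 3, running = 14
After iteration 4: step = 4, running = 30
After iteration 5: step = 5, running = 55
After iteration 6: step = 6, running = 91
After iteration 7: step = 7, running = 140
After iteration 8: step = 8, running = 204
After iteration 9: step = 9, running = 285
Loop ends.

Final answer: 285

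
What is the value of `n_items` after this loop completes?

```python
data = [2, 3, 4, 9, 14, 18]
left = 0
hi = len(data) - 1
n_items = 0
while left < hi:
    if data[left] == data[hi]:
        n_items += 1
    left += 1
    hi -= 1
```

Let's trace through this code step by step.

Initialize: data = [2, 3, 4, 9, 14, 18]
Initialize: left = 0
Initialize: hi = 5
Initialize: n_items = 0
Entering loop: while left < hi:
After iteration 1: left = 1, hi = 4, n_items = 0
After iteration 2: left = 2, hi = 3, n_items = 0
After iteration 3: left = 3, hi = 2, n_items = 0
Loop ends.

Final answer: 0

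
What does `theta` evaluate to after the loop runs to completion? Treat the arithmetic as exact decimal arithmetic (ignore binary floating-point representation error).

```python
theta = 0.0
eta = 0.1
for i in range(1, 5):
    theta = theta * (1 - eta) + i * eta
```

Let's trace through this code step by step.

Initialize: theta = 0.0
Initialize: eta = 0.1
Entering loop: for i in range(1, 5):
After iteration 1: i = 1, theta = 0.1
After iteration 2: i = 2, theta = 0.29
After iteration 3: i = 3, theta = 0.561
After iteration 4: i = 4, theta = 0.9049
Loop ends.

Final answer: 0.9049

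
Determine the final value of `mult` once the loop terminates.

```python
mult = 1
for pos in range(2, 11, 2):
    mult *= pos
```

Let's trace through this code step by step.

Initialize: mult = 1
Entering loop: for pos in range(2, 11, 2):
After iteration 1: pos = 2, mult = 2
After iteration 2: pos = 4, mult = 8
After iteration 3: pos = 6, mult = 48
After iteration 4: pos = 8, mult = 384
After iteration 5: pos = 10, mult = 3840
Loop ends.

Final answer: 3840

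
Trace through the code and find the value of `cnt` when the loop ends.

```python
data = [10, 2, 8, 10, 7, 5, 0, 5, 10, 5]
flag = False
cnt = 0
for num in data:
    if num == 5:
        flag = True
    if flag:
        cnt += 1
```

Let's trace through this code step by step.

Initialize: data = [10, 2, 8, 10, 7, 5, 0, 5, 10, 5]
Initialize: flag = False
Initialize: cnt = 0
Entering loop: for num in data:
After iteration 1: num = 10, flag = False, cnt = 0
After iteration 2: num = 2, flag = False, cnt = 0
After iteration 3: num = 8, flag = False, cnt = 0
After iteration 4: num = 10, flag = False, cnt = 0
After iteration 5: num = 7, flag = False, cnt = 0
After iteration 6: num = 5, flag = True, cnt = 1
After iteration 7: num = 0, flag = True, cnt = 2
After iteration 8: num = 5, flag = True, cnt = 3
After iteration 9: num = 10, flag = True, cnt = 4
After iteration 10: num = 5, flag = True, cnt = 5
Loop ends.

Final answer: 5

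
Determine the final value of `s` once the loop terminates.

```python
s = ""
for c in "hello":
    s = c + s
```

Let's trace through this code step by step.

Initialize: s = ''
Entering loop: for c in "hello":
After iteration 1: c = 'h', s = 'h'
After iteration 2: c = 'e', s = 'eh'
After iteration 3: c = 'l', s = 'leh'
After iteration 4: c = 'l', s = 'lleh'
After iteration 5: c = 'o', s = 'olleh'
Loop ends.

Final answer: 'olleh'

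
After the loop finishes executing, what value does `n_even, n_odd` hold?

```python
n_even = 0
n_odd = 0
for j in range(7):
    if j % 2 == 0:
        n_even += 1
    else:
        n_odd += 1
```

Let's trace through this code step by step.

Initialize: n_even = 0
Initialize: n_odd = 0
Entering loop: for j in range(7):
After iteration 1: j = 0, n_even = 1, n_odd = 0
After iteration 2: j = 1, n_even = 1, n_odd = 1
After iteration 3: j = 2, n_even = 2, n_odd = 1
After iteration 4: j = 3, n_even = 2, n_odd = 2
After iteration 5: j = 4, n_even = 3, n_odd = 2
After iteration 6: j = 5, n_even = 3, n_odd = 3
After iteration 7: j = 6, n_even = 4, n_odd = 3
Loop ends.

Final answer: 4, 3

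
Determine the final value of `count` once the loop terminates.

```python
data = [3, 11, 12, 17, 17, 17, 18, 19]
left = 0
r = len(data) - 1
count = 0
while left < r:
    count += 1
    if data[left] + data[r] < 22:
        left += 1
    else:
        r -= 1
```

Let's trace through this code step by step.

Initialize: data = [3, 11, 12, 17, 17, 17, 18, 19]
Initialize: left = 0
Initialize: r = 7
Initialize: count = 0
Entering loop: while left < r:
After iteration 1: left = 0, r = 6, count = 1
After iteration 2: left = 1, r = 6, count = 2
After iteration 3: left = 1, r = 5, count = 3
After iteration 4: left = 1, r = 4, count = 4
After iteration 5: left = 1, r = 3, count = 5
After iteration 6: left = 1, r = 2, count = 6
After iteration 7: left = 1, r = 1, count = 7
Loop ends.

Final answer: 7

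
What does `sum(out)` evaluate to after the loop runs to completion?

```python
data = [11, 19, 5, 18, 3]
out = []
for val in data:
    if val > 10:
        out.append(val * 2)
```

Let's trace through this code step by step.

Initialize: data = [11, 19, 5, 18, 3]
Initialize: out = []
Entering loop: for val in data:
After iteration 1: val = 11, out = [22]
After iteration 2: val = 19, out = [22, 38]
After iteration 3: val = 5, out = [22, 38]
After iteration 4: val = 18, out = [22, 38, 36]
After iteration 5: val = 3, out = [22, 38, 36]
Loop ends.
sum(out) = 96

Final answer: 96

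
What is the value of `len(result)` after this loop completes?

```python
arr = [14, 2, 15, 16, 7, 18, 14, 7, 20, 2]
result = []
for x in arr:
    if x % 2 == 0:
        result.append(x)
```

Let's trace through this code step by step.

Initialize: arr = [14, 2, 15, 16, 7, 18, 14, 7, 20, 2]
Initialize: result = []
Entering loop: for x in arr:
After iteration 1: x = 14, result = [14]
After iteration 2: x = 2, result = [14, 2]
After iteration 3: x = 15, result = [14, 2]
After iteration 4: x = 16, result = [14, 2, 16]
After iteration 5: x = 7, result = [14, 2, 16]
After iteration 6: x = 18, result = [14, 2, 16, 18]
After iteration 7: x = 14, result = [14, 2, 16, 18, 14]
After iteration 8: x = 7, result = [14, 2, 16, 18, 14]
After iteration 9: x = 20, result = [14, 2, 16, 18, 14, 20]
After iteration 10: x = 2, result = [14, 2, 16, 18, 14, 20, 2]
Loop ends.
len(result) = 7

Final answer: 7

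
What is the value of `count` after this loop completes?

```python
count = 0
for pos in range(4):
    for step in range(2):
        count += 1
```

Let's trace through this code step by step.

Initialize: count = 0
Entering loop: for pos in range(4):
After iteration 1: pos = 0, count = 2
After iteration 2: pos = 1, count = 4
After iteration 3: pos = 2, count = 6
After iteration 4: pos = 3, count = 8
Loop ends.

Final answer: 8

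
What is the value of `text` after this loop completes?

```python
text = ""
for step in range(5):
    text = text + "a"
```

Let's trace through this code step by step.

Initialize: text = ''
Entering loop: for step in range(5):
After iteration 1: step = 0, text = 'a'
After iteration 2: step = 1, text = 'aa'
After iteration 3: step = 2, text = 'aaa'
After iteration 4: step = 3, text = 'aaaa'
After iteration 5: step = 4, text = 'aaaaa'
Loop ends.

Final answer: 'aaaaa'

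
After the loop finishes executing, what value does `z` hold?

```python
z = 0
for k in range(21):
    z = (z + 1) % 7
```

Let's trace through this code step by step.

Initialize: z = 0
Entering loop: for k in range(21):
After iteration 1: k = 0, z = 1
After iteration 2: k = 1, z = 2
After iteration 3: k = 2, z = 3
After iteration 4: k = 3, z = 4
After iteration 5: k = 4, z = 5
After iteration 6: k = 5, z = 6
After iteration 7: k = 6, z = 0
After iteration 8: k = 7, z = 1
After iteration 9: k = 8, z = 2
After iteration 10: k = 9, z = 3
After iteration 11: k = 10, z = 4
After iteration 12: k = 11, z = 5
After iteration 13: k = 12, z = 6
After iteration 14: k = 13, z = 0
After iteration 15: k = 14, z = 1
After iteration 16: k = 15, z = 2
After iteration 17: k = 16, z = 3
After iteration 18: k = 17, z = 4
After iteration 19: k = 18, z = 5
After iteration 20: k = 19, z = 6
After iteration 21: k = 20, z = 0
Loop ends.

Final answer: 0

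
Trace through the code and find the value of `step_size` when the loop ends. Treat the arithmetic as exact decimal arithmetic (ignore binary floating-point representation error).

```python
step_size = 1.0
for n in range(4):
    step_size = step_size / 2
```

Let's trace through this code step by step.

Initialize: step_size = 1.0
Entering loop: for n in range(4):
After iteration 1: n = 0, step_size = 0.5
After iteration 2: n = 1, step_size = 0.25
After iteration 3: n = 2, step_size = 0.125
After iteration 4: n = 3, step_size = 0.0625
Loop ends.

Final answer: 0.0625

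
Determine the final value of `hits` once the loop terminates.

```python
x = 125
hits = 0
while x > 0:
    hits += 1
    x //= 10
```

Let's trace through this code step by step.

Initialize: x = 125
Initialize: hits = 0
Entering loop: while x > 0:
After iteration 1: x = 12, hits = 1
After iteration 2: x = 1, hits = 2
After iteration 3: x = 0, hits = 3
Loop ends.

Final answer: 3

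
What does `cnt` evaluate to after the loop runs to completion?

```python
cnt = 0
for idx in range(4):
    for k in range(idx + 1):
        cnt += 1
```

Let's trace through this code step by step.

Initialize: cnt = 0
Entering loop: for idx in range(4):
After iteration 1: idx = 0, cnt = 1, k = 0
After iteration 2: idx = 1, cnt = 3, k = 1
After iteration 3: idx = 2, cnt = 6, k = 2
After iteration 4: idx = 3, cnt = 10, k = 3
Loop ends.

Final answer: 10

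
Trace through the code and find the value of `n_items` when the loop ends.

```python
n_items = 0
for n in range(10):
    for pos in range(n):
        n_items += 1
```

Let's trace through this code step by step.

Initialize: n_items = 0
Entering loop: for n in range(10):
After iteration 1: n = 0, n_items = 0
After iteration 2: n = 1, n_items = 1, pos = 0
After iteration 3: n = 2, n_items = 3, pos = 1
After iteration 4: n = 3, n_items = 6, pos = 2
After iteration 5: n = 4, n_items = 10, pos = 3
After iteration 6: n = 5, n_items = 15, pos = 4
After iteration 7: n = 6, n_items = 21, pos = 5
After iteration 8: n = 7, n_items = 28, pos = 6
After iteration 9: n = 8, n_items = 36, pos = 7
After iteration 10: n = 9, n_items = 45, pos = 8
Loop ends.

Final answer: 45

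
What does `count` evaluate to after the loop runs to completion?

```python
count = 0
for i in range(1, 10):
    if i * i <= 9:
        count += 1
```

Let's trace through this code step by step.

Initialize: count = 0
Entering loop: for i in range(1, 10):
After iteration 1: i = 1, count = 1
After iteration 2: i = 2, count = 2
After iteration 3: i = 3, count = 3
After iteration 4: i = 4, count = 3
After iteration 5: i = 5, count = 3
After iteration 6: i = 6, count = 3
After iteration 7: i = 7, count = 3
After iteration 8: i = 8, count = 3
After iteration 9: i = 9, count = 3
Loop ends.

Final answer: 3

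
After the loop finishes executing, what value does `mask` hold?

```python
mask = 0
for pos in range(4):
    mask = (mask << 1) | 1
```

Let's trace through this code step by step.

Initialize: mask = 0
Entering loop: for pos in range(4):
After iteration 1: pos = 0, mask = 1
After iteration 2: pos = 1, mask = 3
After iteration 3: pos = 2, mask = 7
After iteration 4: pos = 3, mask = 15
Loop ends.

Final answer: 15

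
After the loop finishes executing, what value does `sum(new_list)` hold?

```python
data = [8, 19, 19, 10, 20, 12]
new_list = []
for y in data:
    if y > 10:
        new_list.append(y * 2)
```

Let's trace through this code step by step.

Initialize: data = [8, 19, 19, 10, 20, 12]
Initialize: new_list = []
Entering loop: for y in data:
After iteration 1: y = 8, new_list = []
After iteration 2: y = 19, new_list = [38]
After iteration 3: y = 19, new_list = [38, 38]
After iteration 4: y = 10, new_list = [38, 38]
After iteration 5: y = 20, new_list = [38, 38, 40]
After iteration 6: y = 12, new_list = [38, 38, 40, 24]
Loop ends.
sum(new_list) = 140

Final answer: 140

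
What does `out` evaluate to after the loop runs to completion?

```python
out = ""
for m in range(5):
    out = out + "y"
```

Let's trace through this code step by step.

Initialize: out = ''
Entering loop: for m in range(5):
After iteration 1: m = 0, out = 'y'
After iteration 2: m = 1, out = 'yy'
After iteration 3: m = 2, out = 'yyy'
After iteration 4: m = 3, out = 'yyyy'
After iteration 5: m = 4, out = 'yyyyy'
Loop ends.

Final answer: 'yyyyy'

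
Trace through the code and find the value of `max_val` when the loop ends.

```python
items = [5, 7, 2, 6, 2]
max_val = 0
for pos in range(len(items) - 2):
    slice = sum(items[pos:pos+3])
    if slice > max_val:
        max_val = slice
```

Let's trace through this code step by step.

Initialize: items = [5, 7, 2, 6, 2]
Initialize: max_val = 0
Entering loop: for pos in range(len(items) - 2):
After iteration 1: pos = 0, max_val = 14, slice = 14
After iteration 2: pos = 1, max_val = 15, slice = 15
After iteration 3: pos = 2, max_val = 15, slice = 10
Loop ends.

Final answer: 15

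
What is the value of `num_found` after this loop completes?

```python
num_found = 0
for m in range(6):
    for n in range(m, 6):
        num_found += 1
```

Let's trace through this code step by step.

Initialize: num_found = 0
Entering loop: for m in range(6):
After iteration 1: m = 0, num_found = 6
After iteration 2: m = 1, num_found = 11
After iteration 3: m = 2, num_found = 15
After iteration 4: m = 3, num_found = 18
After iteration 5: m = 4, num_found = 20
After iteration 6: m = 5, num_found = 21
Loop ends.

Final answer: 21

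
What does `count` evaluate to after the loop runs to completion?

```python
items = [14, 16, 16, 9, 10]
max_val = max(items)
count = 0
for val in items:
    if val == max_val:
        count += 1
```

Let's trace through this code step by step.

Initialize: items = [14, 16, 16, 9, 10]
Initialize: max_val = 16
Initialize: count = 0
Entering loop: for val in items:
After iteration 1: val = 14, count = 0
After iteration 2: val = 16, count = 1
After iteration 3: val = 16, count = 2
After iteration 4: val = 9, count = 2
After iteration 5: val = 10, count = 2
Loop ends.

Final answer: 2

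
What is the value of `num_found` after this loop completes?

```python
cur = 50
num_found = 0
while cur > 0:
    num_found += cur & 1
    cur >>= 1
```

Let's trace through this code step by step.

Initialize: cur = 50
Initialize: num_found = 0
Entering loop: while cur > 0:
After iteration 1: cur = 25, num_found = 0
After iteration 2: cur = 12, num_found = 1
After iteration 3: cur = 6, num_found = 1
After iteration 4: cur = 3, num_found = 1
After iteration 5: cur = 1, num_found = 2
After iteration 6: cur = 0, num_found = 3
Loop ends.

Final answer: 3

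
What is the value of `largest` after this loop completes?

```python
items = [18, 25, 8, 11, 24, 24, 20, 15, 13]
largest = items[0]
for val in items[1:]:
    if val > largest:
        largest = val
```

Let's trace through this code step by step.

Initialize: items = [18, 25, 8, 11, 24, 24, 20, 15, 13]
Initialize: largest = 18
Entering loop: for val in items[1:]:
After iteration 1: val = 25, largest = 25
After iteration 2: val = 8, largest = 25
After iteration 3: val = 11, largest = 25
After iteration 4: val = 24, largest = 25
After iteration 5: val = 24, largest = 25
After iteration 6: val = 20, largest = 25
After iteration 7: val = 15, largest = 25
After iteration 8: val = 13, largest = 25
Loop ends.

Final answer: 25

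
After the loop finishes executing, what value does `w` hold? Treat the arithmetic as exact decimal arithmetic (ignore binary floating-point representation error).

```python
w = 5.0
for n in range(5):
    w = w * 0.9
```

Let's trace through this code step by step.

Initialize: w = 5.0
Entering loop: for n in range(5):
After iteration 1: n = 0, w = 4.5
After iteration 2: n = 1, w = 4.05
After iteration 3: n = 2, w = 3.645
After iteration 4: n = 3, w = 3.2805
After iteration 5: n = 4, w = 2.95245
Loop ends.

Final answer: 2.95245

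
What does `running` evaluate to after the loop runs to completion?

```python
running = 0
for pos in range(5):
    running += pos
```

Let's trace through this code step by step.

Initialize: running = 0
Entering loop: for pos in range(5):
After iteration 1: pos = 0, running = 0
After iteration 2: pos = 1, running = 1
After iteration 3: pos = 2, running = 3
After iteration 4: pos = 3, running = 6
After iteration 5: pos = 4, running = 10
Loop ends.

Final answer: 10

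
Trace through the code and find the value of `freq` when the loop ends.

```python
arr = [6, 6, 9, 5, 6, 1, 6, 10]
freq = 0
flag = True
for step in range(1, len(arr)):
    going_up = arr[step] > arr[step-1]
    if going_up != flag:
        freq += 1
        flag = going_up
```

Let's trace through this code step by step.

Initialize: arr = [6, 6, 9, 5, 6, 1, 6, 10]
Initialize: freq = 0
Initialize: flag = True
Entering loop: for step in range(1, len(arr)):
After iteration 1: step = 1, freq = 1, flag = False, going_up = False
After iteration 2: step = 2, freq = 2, flag = True, going_up = True
After iteration 3: step = 3, freq = 3, flag = False, going_up = False
After iteration 4: step = 4, freq = 4, flag = True, going_up = True
After iteration 5: step = 5, freq = 5, flag = False, going_up = False
After iteration 6: step = 6, freq = 6, flag = True, going_up = True
After iteration 7: step = 7, freq = 6, flag = True, going_up = True
Loop ends.

Final answer: 6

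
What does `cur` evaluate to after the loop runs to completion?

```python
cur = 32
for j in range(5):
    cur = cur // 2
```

Let's trace through this code step by step.

Initialize: cur = 32
Entering loop: for j in range(5):
After iteration 1: j = 0, cur = 16
After iteration 2: j = 1, cur = 8
After iteration 3: j = 2, cur = 4
After iteration 4: j = 3, cur = 2
After iteration 5: j = 4, cur = 1
Loop ends.

Final answer: 1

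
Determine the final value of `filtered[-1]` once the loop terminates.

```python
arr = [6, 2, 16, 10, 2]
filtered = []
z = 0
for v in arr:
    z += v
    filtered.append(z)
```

Let's trace through this code step by step.

Initialize: arr = [6, 2, 16, 10, 2]
Initialize: filtered = []
Initialize: z = 0
Entering loop: for v in arr:
After iteration 1: v = 6, filtered = [6], z = 6
After iteration 2: v = 2, filtered = [6, 8], z = 8
After iteration 3: v = 16, filtered = [6, 8, 24], z = 24
After iteration 4: v = 10, filtered = [6, 8, 24, 34], z = 34
After iteration 5: v = 2, filtered = [6, 8, 24, 34, 36], z = 36
Loop ends.
filtered[-1] = 36

Final answer: 36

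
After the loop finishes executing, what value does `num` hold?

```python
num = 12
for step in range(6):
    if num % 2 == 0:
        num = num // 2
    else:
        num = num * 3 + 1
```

Let's trace through this code step by step.

Initialize: num = 12
Entering loop: for step in range(6):
After iteration 1: step = 0, num = 6
After iteration 2: step = 1, num = 3
After iteration 3: step = 2, num = 10
After iteration 4: step = 3, num = 5
After iteration 5: step = 4, num = 16
After iteration 6: step = 5, num = 8
Loop ends.

Final answer: 8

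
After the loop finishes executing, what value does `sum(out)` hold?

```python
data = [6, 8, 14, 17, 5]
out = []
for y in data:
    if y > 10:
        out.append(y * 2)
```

Let's trace through this code step by step.

Initialize: data = [6, 8, 14, 17, 5]
Initialize: out = []
Entering loop: for y in data:
After iteration 1: y = 6, out = []
After iteration 2: y = 8, out = []
After iteration 3: y = 14, out = [28]
After iteration 4: y = 17, out = [28, 34]
After iteration 5: y = 5, out = [28, 34]
Loop ends.
sum(out) = 62

Final answer: 62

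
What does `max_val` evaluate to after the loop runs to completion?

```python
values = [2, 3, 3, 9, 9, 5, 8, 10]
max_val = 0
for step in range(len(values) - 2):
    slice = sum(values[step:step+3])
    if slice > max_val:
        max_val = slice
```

Let's trace through this code step by step.

Initialize: values = [2, 3, 3, 9, 9, 5, 8, 10]
Initialize: max_val = 0
Entering loop: for step in range(len(values) - 2):
After iteration 1: step = 0, max_val = 8, slice = 8
After iteration 2: step = 1, max_val = 15, slice = 15
After iteration 3: step = 2, max_val = 21, slice = 21
After iteration 4: step = 3, max_val = 23, slice = 23
After iteration 5: step = 4, max_val = 23, slice = 22
After iteration 6: step = 5, max_val = 23, slice = 23
Loop ends.

Final answer: 23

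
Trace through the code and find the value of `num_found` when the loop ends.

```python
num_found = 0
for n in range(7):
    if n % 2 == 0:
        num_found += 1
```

Let's trace through this code step by step.

Initialize: num_found = 0
Entering loop: for n in range(7):
After iteration 1: n = 0, num_found = 1
After iteration 2: n = 1, num_found = 1
After iteration 3: n = 2, num_found = 2
After iteration 4: n = 3, num_found = 2
After iteration 5: n = 4, num_found = 3
After iteration 6: n = 5, num_found = 3
After iteration 7: n = 6, num_found = 4
Loop ends.

Final answer: 4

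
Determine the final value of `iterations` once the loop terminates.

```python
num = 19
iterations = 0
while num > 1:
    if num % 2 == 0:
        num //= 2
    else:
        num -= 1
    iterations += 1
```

Let's trace through this code step by step.

Initialize: num = 19
Initialize: iterations = 0
Entering loop: while num > 1:
After iteration 1: num = 18, iterations = 1
After iteration 2: num = 9, iterations = 2
After iteration 3: num = 8, iterations = 3
After iteration 4: num = 4, iterations = 4
After iteration 5: num = 2, iterations = 5
After iteration 6: num = 1, iterations = 6
Loop ends.

Final answer: 6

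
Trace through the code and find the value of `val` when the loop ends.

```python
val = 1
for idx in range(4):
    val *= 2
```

Let's trace through this code step by step.

Initialize: val = 1
Entering loop: for idx in range(4):
After iteration 1: idx = 0, val = 2
After iteration 2: idx = 1, val = 4
After iteration 3: idx = 2, val = 8
After iteration 4: idx = 3, val = 16
Loop ends.

Final answer: 16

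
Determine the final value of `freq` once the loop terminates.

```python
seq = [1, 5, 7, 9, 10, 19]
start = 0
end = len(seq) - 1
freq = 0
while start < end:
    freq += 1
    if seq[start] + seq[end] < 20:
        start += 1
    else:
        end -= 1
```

Let's trace through this code step by step.

Initialize: seq = [1, 5, 7, 9, 10, 19]
Initialize: start = 0
Initialize: end = 5
Initialize: freq = 0
Entering loop: while start < end:
After iteration 1: start = 0, end = 4, freq = 1
After iteration 2: start = 1, end = 4, freq = 2
After iteration 3: start = 2, end = 4, freq = 3
After iteration 4: start = 3, end = 4, freq = 4
After iteration 5: start = 4, end = 4, freq = 5
Loop ends.

Final answer: 5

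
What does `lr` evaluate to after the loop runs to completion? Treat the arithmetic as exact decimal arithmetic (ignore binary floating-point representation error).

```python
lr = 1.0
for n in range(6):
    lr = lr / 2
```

Let's trace through this code step by step.

Initialize: lr = 1.0
Entering loop: for n in range(6):
After iteration 1: n = 0, lr = 0.5
After iteration 2: n = 1, lr = 0.25
After iteration 3: n = 2, lr = 0.125
After iteration 4: n = 3, lr = 0.0625
After iteration 5: n = 4, lr = 0.03125
After iteration 6: n = 5, lr = 0.015625
Loop ends.

Final answer: 0.015625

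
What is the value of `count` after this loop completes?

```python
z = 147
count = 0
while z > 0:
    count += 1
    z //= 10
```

Let's trace through this code step by step.

Initialize: z = 147
Initialize: count = 0
Entering loop: while z > 0:
After iteration 1: z = 14, count = 1
After iteration 2: z = 1, count = 2
After iteration 3: z = 0, count = 3
Loop ends.

Final answer: 3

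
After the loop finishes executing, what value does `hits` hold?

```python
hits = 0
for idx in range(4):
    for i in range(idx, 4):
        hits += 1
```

Let's trace through this code step by step.

Initialize: hits = 0
Entering loop: for idx in range(4):
After iteration 1: idx = 0, hits = 4
After iteration 2: idx = 1, hits = 7
After iteration 3: idx = 2, hits = 9
After iteration 4: idx = 3, hits = 10
Loop ends.

Final answer: 10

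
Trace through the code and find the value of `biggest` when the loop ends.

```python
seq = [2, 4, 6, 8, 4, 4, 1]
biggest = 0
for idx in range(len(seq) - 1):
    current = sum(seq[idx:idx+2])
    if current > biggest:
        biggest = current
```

Let's trace through this code step by step.

Initialize: seq = [2, 4, 6, 8, 4, 4, 1]
Initialize: biggest = 0
Entering loop: for idx in range(len(seq) - 1):
After iteration 1: idx = 0, biggest = 6, current = 6
After iteration 2: idx = 1, biggest = 10, current = 10
After iteration 3: idx = 2, biggest = 14, current = 14
After iteration 4: idx = 3, biggest = 14, current = 12
After iteration 5: idx = 4, biggest = 14, current = 8
After iteration 6: idx = 5, biggest = 14, current = 5
Loop ends.

Final answer: 14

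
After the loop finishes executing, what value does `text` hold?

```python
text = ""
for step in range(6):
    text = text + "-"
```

Let's trace through this code step by step.

Initialize: text = ''
Entering loop: for step in range(6):
After iteration 1: step = 0, text = '-'
After iteration 2: step = 1, text = '--'
After iteration 3: step = 2, text = '---'
After iteration 4: step = 3, text = '----'
After iteration 5: step = 4, text = '-----'
After iteration 6: step = 5, text = '------'
Loop ends.

Final answer: '------'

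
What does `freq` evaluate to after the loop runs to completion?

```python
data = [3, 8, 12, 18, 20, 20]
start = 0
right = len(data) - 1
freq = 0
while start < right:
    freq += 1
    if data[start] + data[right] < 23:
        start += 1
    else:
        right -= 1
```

Let's trace through this code step by step.

Initialize: data = [3, 8, 12, 18, 20, 20]
Initialize: start = 0
Initialize: right = 5
Initialize: freq = 0
Entering loop: while start < right:
After iteration 1: start = 0, right = 4, freq = 1
After iteration 2: start = 0, right = 3, freq = 2
After iteration 3: start = 1, right = 3, freq = 3
After iteration 4: start = 1, right = 2, freq = 4
After iteration 5: start = 2, right = 2, freq = 5
Loop ends.

Final answer: 5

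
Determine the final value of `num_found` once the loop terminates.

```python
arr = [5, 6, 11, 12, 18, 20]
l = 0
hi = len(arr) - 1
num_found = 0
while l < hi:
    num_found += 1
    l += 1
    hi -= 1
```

Let's trace through this code step by step.

Initialize: arr = [5, 6, 11, 12, 18, 20]
Initialize: l = 0
Initialize: hi = 5
Initialize: num_found = 0
Entering loop: while l < hi:
After iteration 1: l = 1, hi = 4, num_found = 1
After iteration 2: l = 2, hi = 3, num_found = 2
After iteration 3: l = 3, hi = 2, num_found = 3
Loop ends.

Final answer: 3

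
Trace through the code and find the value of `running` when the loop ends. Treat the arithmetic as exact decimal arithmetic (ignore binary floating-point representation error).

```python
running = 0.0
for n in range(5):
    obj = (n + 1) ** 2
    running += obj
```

Let's trace through this code step by step.

Initialize: running = 0.0
Entering loop: for n in range(5):
After iteration 1: n = 0, running = 1.0, obj = 1
After iteration 2: n = 1, running = 5.0, obj = 4
After iteration 3: n = 2, running = 14.0, obj = 9
After iteration 4: n = 3, running = 30.0, obj = 16
After iteration 5: n = 4, running = 55.0, obj = 25
Loop ends.

Final answer: 55.0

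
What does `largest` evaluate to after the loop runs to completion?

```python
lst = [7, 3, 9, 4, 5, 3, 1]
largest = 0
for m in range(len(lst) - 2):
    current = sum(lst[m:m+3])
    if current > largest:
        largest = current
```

Let's trace through this code step by step.

Initialize: lst = [7, 3, 9, 4, 5, 3, 1]
Initialize: largest = 0
Entering loop: for m in range(len(lst) - 2):
After iteration 1: m = 0, largest = 19, current = 19
After iteration 2: m = 1, largest = 19, current = 16
After iteration 3: m = 2, largest = 19, current = 18
After iteration 4: m = 3, largest = 19, current = 12
After iteration 5: m = 4, largest = 19, current = 9
Loop ends.

Final answer: 19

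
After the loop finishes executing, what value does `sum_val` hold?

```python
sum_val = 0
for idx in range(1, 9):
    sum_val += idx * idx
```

Let's trace through this code step by step.

Initialize: sum_val = 0
Entering loop: for idx in range(1, 9):
After iteration 1: idx = 1, sum_val = 1
After iteration 2: idx = 2, sum_val = 5
After iteration 3: idx = 3, sum_val = 14
After iteration 4: idx = 4, sum_val = 30
After iteration 5: idx = 5, sum_val = 55
After iteration 6: idx = 6, sum_val = 91
After iteration 7: idx = 7, sum_val = 140
After iteration 8: idx = 8, sum_val = 204
Loop ends.

Final answer: 204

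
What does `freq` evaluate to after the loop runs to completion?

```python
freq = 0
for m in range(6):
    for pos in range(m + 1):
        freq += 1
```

Let's trace through this code step by step.

Initialize: freq = 0
Entering loop: for m in range(6):
After iteration 1: m = 0, freq = 1, pos = 0
After iteration 2: m = 1, freq = 3, pos = 1
After iteration 3: m = 2, freq = 6, pos = 2
After iteration 4: m = 3, freq = 10, pos = 3
After iteration 5: m = 4, freq = 15, pos = 4
After iteration 6: m = 5, freq = 21, pos = 5
Loop ends.

Final answer: 21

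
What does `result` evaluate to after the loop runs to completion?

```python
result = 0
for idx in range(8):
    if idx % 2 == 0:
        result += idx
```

Let's trace through this code step by step.

Initialize: result = 0
Entering loop: for idx in range(8):
After iteration 1: idx = 0, result = 0
After iteration 2: idx = 1, result = 0
After iteration 3: idx = 2, result = 2
After iteration 4: idx = 3, result = 2
After iteration 5: idx = 4, result = 6
After iteration 6: idx = 5, result = 6
After iteration 7: idx = 6, result = 12
After iteration 8: idx = 7, result = 12
Loop ends.

Final answer: 12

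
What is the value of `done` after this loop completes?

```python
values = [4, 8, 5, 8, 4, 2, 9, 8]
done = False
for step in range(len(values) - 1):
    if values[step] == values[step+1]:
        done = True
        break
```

Let's trace through this code step by step.

Initialize: values = [4, 8, 5, 8, 4, 2, 9, 8]
Initialize: done = False
Entering loop: for step in range(len(values) - 1):
After iteration 1: step = 0, done = False
After iteration 2: step = 1, done = False
After iteration 3: step = 2, done = False
After iteration 4: step = 3, done = False
After iteration 5: step = 4, done = False
After iteration 6: step = 5, done = False
After iteration 7: step = 6, done = False
Loop ends.

Final answer: False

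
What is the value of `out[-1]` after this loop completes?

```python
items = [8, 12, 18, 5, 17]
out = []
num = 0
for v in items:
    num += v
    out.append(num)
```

Let's trace through this code step by step.

Initialize: items = [8, 12, 18, 5, 17]
Initialize: out = []
Initialize: num = 0
Entering loop: for v in items:
After iteration 1: v = 8, out = [8], num = 8
After iteration 2: v = 12, out = [8, 20], num = 20
After iteration 3: v = 18, out = [8, 20, 38], num = 38
After iteration 4: v = 5, out = [8, 20, 38, 43], num = 43
After iteration 5: v = 17, out = [8, 20, 38, 43, 60], num = 60
Loop ends.
out[-1] = 60

Final answer: 60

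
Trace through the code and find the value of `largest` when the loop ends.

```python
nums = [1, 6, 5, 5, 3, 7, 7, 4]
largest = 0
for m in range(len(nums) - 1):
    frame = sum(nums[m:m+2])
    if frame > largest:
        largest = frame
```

Let's trace through this code step by step.

Initialize: nums = [1, 6, 5, 5, 3, 7, 7, 4]
Initialize: largest = 0
Entering loop: for m in range(len(nums) - 1):
After iteration 1: m = 0, largest = 7, frame = 7
After iteration 2: m = 1, largest = 11, frame = 11
After iteration 3: m = 2, largest = 11, frame = 10
After iteration 4: m = 3, largest = 11, frame = 8
After iteration 5: m = 4, largest = 11, frame = 10
After iteration 6: m = 5, largest = 14, frame = 14
After iteration 7: m = 6, largest = 14, frame = 11
Loop ends.

Final answer: 14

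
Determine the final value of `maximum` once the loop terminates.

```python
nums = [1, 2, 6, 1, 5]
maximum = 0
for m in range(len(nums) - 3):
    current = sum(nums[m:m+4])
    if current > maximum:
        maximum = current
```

Let's trace through this code step by step.

Initialize: nums = [1, 2, 6, 1, 5]
Initialize: maximum = 0
Entering loop: for m in range(len(nums) - 3):
After iteration 1: m = 0, maximum = 10, current = 10
After iteration 2: m = 1, maximum = 14, current = 14
Loop ends.

Final answer: 14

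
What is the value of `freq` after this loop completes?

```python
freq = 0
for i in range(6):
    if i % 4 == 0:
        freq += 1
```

Let's trace through this code step by step.

Initialize: freq = 0
Entering loop: for i in range(6):
After iteration 1: i = 0, freq = 1
After iteration 2: i = 1, freq = 1
After iteration 3: i = 2, freq = 1
After iteration 4: i = 3, freq = 1
After iteration 5: i = 4, freq = 2
After iteration 6: i = 5, freq = 2
Loop ends.

Final answer: 2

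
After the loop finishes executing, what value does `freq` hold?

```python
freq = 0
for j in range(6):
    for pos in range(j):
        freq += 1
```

Let's trace through this code step by step.

Initialize: freq = 0
Entering loop: for j in range(6):
After iteration 1: j = 0, freq = 0
After iteration 2: j = 1, freq = 1, pos = 0
After iteration 3: j = 2, freq = 3, pos = 1
After iteration 4: j = 3, freq = 6, pos = 2
After iteration 5: j = 4, freq = 10, pos = 3
After iteration 6: j = 5, freq = 15, pos = 4
Loop ends.

Final answer: 15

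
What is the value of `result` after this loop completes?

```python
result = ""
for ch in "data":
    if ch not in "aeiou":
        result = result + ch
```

Let's trace through this code step by step.

Initialize: result = ''
Entering loop: for ch in "data":
After iteration 1: ch = 'd', result = 'd'
After iteration 2: ch = 'a', result = 'd'
After iteration 3: ch = 't', result = 'dt'
After iteration 4: ch = 'a', result = 'dt'
Loop ends.

Final answer: 'dt'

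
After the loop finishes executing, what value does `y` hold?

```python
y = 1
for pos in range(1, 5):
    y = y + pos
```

Let's trace through this code step by step.

Initialize: y = 1
Entering loop: for pos in range(1, 5):
After iteration 1: pos = 1, y = 2
After iteration 2: pos = 2, y = 4
After iteration 3: pos = 3, y = 7
After iteration 4: pos = 4, y = 11
Loop ends.

Final answer: 11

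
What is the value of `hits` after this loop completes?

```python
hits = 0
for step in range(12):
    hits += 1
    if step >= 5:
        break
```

Let's trace through this code step by step.

Initialize: hits = 0
Entering loop: for step in range(12):
After iteration 1: step = 0, hits = 1
After iteration 2: step = 1, hits = 2
After iteration 3: step = 2, hits = 3
After iteration 4: step = 3, hits = 4
After iteration 5: step = 4, hits = 5
After iteration 6: step = 5, hits = 6
Loop ends.

Final answer: 6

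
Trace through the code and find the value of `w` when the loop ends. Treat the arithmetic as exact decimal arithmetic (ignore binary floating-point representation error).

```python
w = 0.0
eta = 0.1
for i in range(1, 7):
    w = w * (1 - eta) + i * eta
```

Let's trace through this code step by step.

Initialize: w = 0.0
Initialize: eta = 0.1
Entering loop: for i in range(1, 7):
After iteration 1: i = 1, w = 0.1
After iteration 2: i = 2, w = 0.29
After iteration 3: i = 3, w = 0.561
After iteration 4: i = 4, w = 0.9049
After iteration 5: i = 5, w = 1.31441
After iteration 6: i = 6, w = 1.782969
Loop ends.

Final answer: 1.782969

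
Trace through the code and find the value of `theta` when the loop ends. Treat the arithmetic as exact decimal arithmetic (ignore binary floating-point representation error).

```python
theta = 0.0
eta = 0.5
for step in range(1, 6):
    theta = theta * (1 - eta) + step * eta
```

Let's trace through this code step by step.

Initialize: theta = 0.0
Initialize: eta = 0.5
Entering loop: for step in range(1, 6):
After iteration 1: step = 1, theta = 0.5
After iteration 2: step = 2, theta = 1.25
After iteration 3: step = 3, theta = 2.125
After iteration 4: step = 4, theta = 3.0625
After iteration 5: step = 5, theta = 4.03125
Loop ends.

Final answer: 4.03125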